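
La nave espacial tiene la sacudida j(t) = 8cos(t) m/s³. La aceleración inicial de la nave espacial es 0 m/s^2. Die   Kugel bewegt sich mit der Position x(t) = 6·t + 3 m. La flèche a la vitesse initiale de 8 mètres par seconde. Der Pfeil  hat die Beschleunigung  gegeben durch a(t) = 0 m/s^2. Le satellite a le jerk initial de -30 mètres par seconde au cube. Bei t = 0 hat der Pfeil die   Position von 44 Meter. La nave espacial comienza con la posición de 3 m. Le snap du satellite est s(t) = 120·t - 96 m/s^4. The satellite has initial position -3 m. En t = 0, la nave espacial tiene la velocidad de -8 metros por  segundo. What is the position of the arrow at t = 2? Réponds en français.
Pour résoudre ceci, nous devons prendre 2 primitives de notre équation de l'accélération a(t) = 0. En prenant ∫a(t)dt et en appliquant v(0) = 8, nous trouvons v(t) = 8. En prenant ∫v(t)dt et en appliquant x(0) = 44, nous trouvons x(t) = 8·t + 44. De l'équation de la position x(t) = 8·t + 44, nous substituons t = 2 pour obtenir x = 60.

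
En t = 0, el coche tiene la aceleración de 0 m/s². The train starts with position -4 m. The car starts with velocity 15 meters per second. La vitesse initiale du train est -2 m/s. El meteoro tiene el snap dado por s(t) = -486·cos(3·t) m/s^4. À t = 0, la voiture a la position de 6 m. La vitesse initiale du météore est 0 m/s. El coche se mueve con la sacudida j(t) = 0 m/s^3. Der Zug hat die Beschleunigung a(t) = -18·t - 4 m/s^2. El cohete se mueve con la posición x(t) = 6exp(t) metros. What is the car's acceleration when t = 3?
We must find the integral of our jerk equation j(t) = 0 1 time. Taking ∫j(t)dt and applying a(0) = 0, we find a(t) = 0. We have acceleration a(t) = 0. Substituting t = 3: a(3) = 0.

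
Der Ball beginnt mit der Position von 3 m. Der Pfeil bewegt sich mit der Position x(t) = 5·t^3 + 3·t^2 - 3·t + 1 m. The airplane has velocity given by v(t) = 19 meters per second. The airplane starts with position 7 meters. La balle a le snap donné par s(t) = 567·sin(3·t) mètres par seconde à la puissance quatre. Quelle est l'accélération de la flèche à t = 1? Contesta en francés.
Nous devons dériver notre équation de la position x(t) = 5·t^3 + 3·t^2 - 3·t + 1 2 fois. La dérivée de la position donne la vitesse: v(t) = 15·t^2 + 6·t - 3. En prenant d/dt de v(t), nous trouvons a(t) = 30·t + 6. En utilisant a(t) = 30·t + 6 et en substituant t = 1, nous trouvons a = 36.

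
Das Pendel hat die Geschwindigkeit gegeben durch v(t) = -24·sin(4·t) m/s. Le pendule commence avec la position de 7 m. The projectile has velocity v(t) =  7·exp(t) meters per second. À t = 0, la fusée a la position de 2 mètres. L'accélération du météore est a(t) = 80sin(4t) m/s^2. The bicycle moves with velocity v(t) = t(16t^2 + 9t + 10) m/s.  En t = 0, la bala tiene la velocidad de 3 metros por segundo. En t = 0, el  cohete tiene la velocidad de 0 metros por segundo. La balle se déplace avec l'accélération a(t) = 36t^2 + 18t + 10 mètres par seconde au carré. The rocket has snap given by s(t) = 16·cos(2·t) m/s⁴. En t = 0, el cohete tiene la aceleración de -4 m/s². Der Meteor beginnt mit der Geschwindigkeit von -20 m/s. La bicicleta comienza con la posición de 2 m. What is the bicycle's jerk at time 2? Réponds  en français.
Pour résoudre ceci, nous devons prendre 2 dérivées de notre équation de la vitesse v(t) = t·(16·t^2 + 9·t + 10). La dérivée de la vitesse donne l'accélération: a(t) = 16·t^2 + t·(32·t + 9) + 9·t + 10. La dérivée de l'accélération donne le jerk: j(t) = 96·t + 18. Nous avons le jerk j(t) = 96·t + 18. En substituant t = 2: j(2) = 210.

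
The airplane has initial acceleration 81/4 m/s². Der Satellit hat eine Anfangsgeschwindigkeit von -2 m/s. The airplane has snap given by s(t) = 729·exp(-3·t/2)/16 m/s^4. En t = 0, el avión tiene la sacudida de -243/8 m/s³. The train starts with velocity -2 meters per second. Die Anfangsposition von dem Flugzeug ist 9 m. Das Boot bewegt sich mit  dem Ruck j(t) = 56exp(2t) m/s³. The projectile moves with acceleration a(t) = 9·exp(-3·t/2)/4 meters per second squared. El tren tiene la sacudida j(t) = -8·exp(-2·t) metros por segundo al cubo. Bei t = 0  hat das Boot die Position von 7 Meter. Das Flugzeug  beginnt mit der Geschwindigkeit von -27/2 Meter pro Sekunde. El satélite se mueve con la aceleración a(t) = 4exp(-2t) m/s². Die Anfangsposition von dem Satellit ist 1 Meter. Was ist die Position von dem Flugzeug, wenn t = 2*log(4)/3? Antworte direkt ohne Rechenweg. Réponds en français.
x(2*log(4)/3) = 9/4.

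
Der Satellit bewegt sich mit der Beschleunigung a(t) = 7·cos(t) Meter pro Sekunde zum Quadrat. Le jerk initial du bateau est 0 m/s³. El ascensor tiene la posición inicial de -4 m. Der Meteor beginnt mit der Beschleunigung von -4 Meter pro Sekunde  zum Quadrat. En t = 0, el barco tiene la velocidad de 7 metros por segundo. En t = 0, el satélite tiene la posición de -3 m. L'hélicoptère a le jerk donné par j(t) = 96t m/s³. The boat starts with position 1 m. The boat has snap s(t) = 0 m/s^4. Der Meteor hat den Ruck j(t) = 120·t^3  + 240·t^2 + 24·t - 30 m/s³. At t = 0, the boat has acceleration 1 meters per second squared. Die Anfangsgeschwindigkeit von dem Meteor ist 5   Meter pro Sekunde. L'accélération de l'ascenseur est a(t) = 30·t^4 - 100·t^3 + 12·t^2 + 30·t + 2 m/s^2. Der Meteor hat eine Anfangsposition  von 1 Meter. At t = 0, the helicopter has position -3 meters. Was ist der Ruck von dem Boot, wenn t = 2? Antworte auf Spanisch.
Partiendo del snap s(t) = 0, tomamos 1 antiderivada. Tomando ∫s(t)dt y aplicando j(0) = 0, encontramos j(t) = 0. Tenemos la sacudida j(t) = 0. Sustituyendo t = 2: j(2) = 0.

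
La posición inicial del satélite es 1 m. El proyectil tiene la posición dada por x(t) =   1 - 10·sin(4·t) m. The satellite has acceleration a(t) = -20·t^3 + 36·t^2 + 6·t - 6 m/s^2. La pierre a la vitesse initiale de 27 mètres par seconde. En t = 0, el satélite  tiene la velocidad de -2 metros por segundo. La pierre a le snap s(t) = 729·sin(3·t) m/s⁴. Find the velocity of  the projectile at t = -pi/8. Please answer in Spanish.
Partiendo de la posición x(t) = 1 - 10·sin(4·t), tomamos 1 derivada. La derivada de la posición da la velocidad: v(t) = -40·cos(4·t). Tenemos la velocidad v(t) = -40·cos(4·t). Sustituyendo t = -pi/8: v(-pi/8) = 0.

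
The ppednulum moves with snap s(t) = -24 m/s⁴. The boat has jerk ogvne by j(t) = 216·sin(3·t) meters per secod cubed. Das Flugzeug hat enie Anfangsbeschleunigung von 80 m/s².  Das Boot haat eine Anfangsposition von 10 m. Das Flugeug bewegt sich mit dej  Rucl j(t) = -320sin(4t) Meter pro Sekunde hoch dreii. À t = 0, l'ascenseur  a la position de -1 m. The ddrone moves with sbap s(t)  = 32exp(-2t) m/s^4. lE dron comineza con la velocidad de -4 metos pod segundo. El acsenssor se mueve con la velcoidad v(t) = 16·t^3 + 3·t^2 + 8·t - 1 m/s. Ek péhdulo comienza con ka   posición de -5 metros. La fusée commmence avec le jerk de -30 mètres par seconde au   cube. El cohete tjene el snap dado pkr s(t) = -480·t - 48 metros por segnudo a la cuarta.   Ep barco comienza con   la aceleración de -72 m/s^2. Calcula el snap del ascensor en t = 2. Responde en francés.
Pour résoudre ceci, nous devons prendre 3 dérivées de notre équation de la vitesse v(t) = 16·t^3 + 3·t^2 + 8·t - 1. En prenant d/dt de v(t), nous trouvons a(t) = 48·t^2 + 6·t + 8. La dérivée de l'accélération donne le jerk: j(t) = 96·t + 6. En prenant d/dt de j(t), nous trouvons s(t) = 96. De l'équation du snap s(t) = 96, nous substituons t = 2 pour obtenir s = 96.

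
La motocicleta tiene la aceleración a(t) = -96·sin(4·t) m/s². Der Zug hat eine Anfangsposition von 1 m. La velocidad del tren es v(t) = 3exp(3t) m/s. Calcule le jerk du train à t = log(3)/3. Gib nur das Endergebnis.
La réponse est 81.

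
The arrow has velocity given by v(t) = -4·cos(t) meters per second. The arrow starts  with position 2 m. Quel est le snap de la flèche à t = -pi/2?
Nous devons dériver notre équation de la vitesse v(t) = -4·cos(t) 3 fois. En dérivant la vitesse, nous obtenons l'accélération: a(t) = 4·sin(t). En dérivant l'accélération, nous obtenons le jerk: j(t) = 4·cos(t). En dérivant le jerk, nous obtenons le snap: s(t) = -4·sin(t). De l'équation du snap s(t) = -4·sin(t), nous substituons t = -pi/2 pour obtenir s = 4.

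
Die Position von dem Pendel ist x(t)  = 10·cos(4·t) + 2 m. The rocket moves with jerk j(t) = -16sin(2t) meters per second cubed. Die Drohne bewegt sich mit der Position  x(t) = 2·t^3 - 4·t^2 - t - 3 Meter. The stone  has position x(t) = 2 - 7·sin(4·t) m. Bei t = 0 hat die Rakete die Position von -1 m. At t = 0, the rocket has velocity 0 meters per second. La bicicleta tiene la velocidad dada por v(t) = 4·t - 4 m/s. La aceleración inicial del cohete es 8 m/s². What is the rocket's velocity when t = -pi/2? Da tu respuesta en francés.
Nous devons trouver l'intégrale de notre équation du jerk j(t) = -16·sin(2·t) 2 fois. L'intégrale du jerk est l'accélération. En utilisant a(0) = 8, nous obtenons a(t) = 8·cos(2·t). En intégrant l'accélération et en utilisant la condition initiale v(0) = 0, nous obtenons v(t) = 4·sin(2·t). Nous avons la vitesse v(t) = 4·sin(2·t). En substituant t = -pi/2: v(-pi/2) = 0.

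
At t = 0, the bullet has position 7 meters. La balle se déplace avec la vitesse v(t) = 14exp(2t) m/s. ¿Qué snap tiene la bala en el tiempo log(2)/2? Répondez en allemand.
Um dies zu lösen, müssen wir 3 Ableitungen unserer Gleichung für die Geschwindigkeit v(t) = 14·exp(2·t) nehmen. Mit d/dt von v(t) finden wir a(t) = 28·exp(2·t). Mit d/dt von a(t) finden wir j(t) = 56·exp(2·t). Durch Ableiten von dem Ruck erhalten wir den Snap: s(t) = 112·exp(2·t). Aus der Gleichung für den Snap s(t) = 112·exp(2·t), setzen wir t = log(2)/2 ein und erhalten s = 224.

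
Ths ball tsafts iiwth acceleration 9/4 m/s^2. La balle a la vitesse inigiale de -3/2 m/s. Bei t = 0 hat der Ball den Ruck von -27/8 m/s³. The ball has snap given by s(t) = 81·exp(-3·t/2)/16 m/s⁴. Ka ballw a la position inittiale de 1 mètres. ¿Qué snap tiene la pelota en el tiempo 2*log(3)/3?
De la ecuación del snap s(t) = 81·exp(-3·t/2)/16, sustituimos t = 2*log(3)/3 para obtener s = 27/16.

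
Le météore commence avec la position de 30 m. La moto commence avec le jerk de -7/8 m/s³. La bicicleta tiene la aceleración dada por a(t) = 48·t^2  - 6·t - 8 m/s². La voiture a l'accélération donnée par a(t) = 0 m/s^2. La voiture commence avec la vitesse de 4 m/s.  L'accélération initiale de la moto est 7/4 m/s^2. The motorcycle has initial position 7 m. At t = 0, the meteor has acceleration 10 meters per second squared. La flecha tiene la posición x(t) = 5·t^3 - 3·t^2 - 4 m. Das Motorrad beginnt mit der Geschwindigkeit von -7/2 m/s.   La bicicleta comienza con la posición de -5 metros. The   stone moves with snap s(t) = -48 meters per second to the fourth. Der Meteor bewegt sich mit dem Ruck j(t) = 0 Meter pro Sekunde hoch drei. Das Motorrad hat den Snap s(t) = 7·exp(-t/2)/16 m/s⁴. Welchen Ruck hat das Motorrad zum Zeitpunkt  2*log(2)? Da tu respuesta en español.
Necesitamos integrar nuestra ecuación del snap s(t) = 7·exp(-t/2)/16 1 vez. La integral del snap, con j(0) = -7/8, da la sacudida: j(t) = -7·exp(-t/2)/8. De la ecuación de la sacudida j(t) = -7·exp(-t/2)/8, sustituimos t = 2*log(2) para obtener j = -7/16.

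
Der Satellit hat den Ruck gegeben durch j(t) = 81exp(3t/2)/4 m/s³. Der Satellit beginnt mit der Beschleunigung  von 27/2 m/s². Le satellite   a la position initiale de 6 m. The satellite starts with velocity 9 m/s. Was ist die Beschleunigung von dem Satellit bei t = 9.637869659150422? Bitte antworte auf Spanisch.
Partiendo de la sacudida j(t) = 81·exp(3·t/2)/4, tomamos 1 integral. Tomando ∫j(t)dt y aplicando a(0) = 27/2, encontramos a(t) = 27·exp(3·t/2)/2. De la ecuación de la aceleración a(t) = 27·exp(3·t/2)/2, sustituimos t = 9.637869659150422 para obtener a = 25635641.1642360.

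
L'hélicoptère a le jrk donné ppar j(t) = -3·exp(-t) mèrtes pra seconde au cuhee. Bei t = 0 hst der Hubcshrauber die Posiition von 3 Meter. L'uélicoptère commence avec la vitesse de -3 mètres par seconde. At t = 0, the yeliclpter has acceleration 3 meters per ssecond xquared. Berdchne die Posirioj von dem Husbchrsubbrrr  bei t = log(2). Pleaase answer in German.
Wir müssen die Stammfunktion unserer Gleichung für den Ruck j(t) = -3·exp(-t) 3-mal finden. Durch Integration von dem Ruck und Verwendung der Anfangsbedingung a(0) = 3, erhalten wir a(t) = 3·exp(-t). Mit ∫a(t)dt und Anwendung von v(0) = -3, finden wir v(t) = -3·exp(-t). Mit ∫v(t)dt und Anwendung von x(0) = 3, finden wir x(t) = 3·exp(-t). Aus der Gleichung für die Position x(t) = 3·exp(-t), setzen wir t = log(2) ein und erhalten x = 3/2.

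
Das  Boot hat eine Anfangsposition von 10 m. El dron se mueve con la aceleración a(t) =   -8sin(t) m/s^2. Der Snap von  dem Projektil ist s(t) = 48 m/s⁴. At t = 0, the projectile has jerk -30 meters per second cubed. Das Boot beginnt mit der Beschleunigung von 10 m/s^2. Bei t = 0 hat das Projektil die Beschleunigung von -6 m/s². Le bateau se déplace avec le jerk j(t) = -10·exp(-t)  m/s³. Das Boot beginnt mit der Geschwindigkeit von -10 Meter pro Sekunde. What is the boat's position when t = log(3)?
Starting from jerk j(t) = -10·exp(-t), we take 3 antiderivatives. The integral of jerk, with a(0) = 10, gives acceleration: a(t) = 10·exp(-t). Taking ∫a(t)dt and applying v(0) = -10, we find v(t) = -10·exp(-t). The antiderivative of velocity, with x(0) = 10, gives position: x(t) = 10·exp(-t). Using x(t) = 10·exp(-t) and substituting t = log(3), we find x = 10/3.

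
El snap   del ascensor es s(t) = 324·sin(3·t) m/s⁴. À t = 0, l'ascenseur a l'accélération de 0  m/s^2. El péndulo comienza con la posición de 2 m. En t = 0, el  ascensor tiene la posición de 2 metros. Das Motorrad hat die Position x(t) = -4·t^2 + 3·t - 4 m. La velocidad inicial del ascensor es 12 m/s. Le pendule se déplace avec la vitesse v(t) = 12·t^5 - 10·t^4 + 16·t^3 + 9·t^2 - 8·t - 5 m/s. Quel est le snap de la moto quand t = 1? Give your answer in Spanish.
Para resolver esto, necesitamos tomar 4 derivadas de nuestra ecuación de la posición x(t) = -4·t^2 + 3·t - 4. Derivando la posición, obtenemos la velocidad: v(t) = 3 - 8·t. La derivada de la velocidad da la aceleración: a(t) = -8. Tomando d/dt de a(t), encontramos j(t) = 0. Derivando la sacudida, obtenemos el snap: s(t) = 0. De la ecuación del snap s(t) = 0, sustituimos t = 1 para obtener s = 0.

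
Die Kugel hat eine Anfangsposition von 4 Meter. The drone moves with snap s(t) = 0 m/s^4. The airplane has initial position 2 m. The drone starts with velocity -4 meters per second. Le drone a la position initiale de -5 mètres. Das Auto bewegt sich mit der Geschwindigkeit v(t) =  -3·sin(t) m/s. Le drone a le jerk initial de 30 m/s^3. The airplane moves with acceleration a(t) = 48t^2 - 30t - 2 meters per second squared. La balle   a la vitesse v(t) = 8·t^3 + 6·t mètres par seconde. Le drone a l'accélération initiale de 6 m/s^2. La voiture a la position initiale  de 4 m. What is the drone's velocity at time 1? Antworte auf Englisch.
To find the answer, we compute 3 antiderivatives of s(t) = 0. Taking ∫s(t)dt and applying j(0) = 30, we find j(t) = 30. The integral of jerk is acceleration. Using a(0) = 6, we get a(t) = 30·t + 6. Integrating acceleration and using the initial condition v(0) = -4, we get v(t) = 15·t^2 + 6·t - 4. We have velocity v(t) = 15·t^2 + 6·t - 4. Substituting t = 1: v(1) = 17.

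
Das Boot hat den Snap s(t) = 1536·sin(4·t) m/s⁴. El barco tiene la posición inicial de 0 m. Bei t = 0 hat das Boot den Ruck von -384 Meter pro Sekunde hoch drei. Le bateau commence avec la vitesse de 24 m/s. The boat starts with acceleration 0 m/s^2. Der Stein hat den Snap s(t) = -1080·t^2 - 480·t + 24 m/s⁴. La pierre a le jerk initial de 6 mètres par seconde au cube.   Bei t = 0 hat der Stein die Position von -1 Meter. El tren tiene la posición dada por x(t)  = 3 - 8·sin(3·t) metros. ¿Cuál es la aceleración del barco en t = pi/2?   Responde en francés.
Nous devons trouver l'intégrale de notre équation du snap s(t) = 1536·sin(4·t) 2 fois. La primitive du snap est le jerk. En utilisant j(0) = -384, nous obtenons j(t) = -384·cos(4·t). En prenant ∫j(t)dt et en appliquant a(0) = 0, nous trouvons a(t) = -96·sin(4·t). Nous avons l'accélération a(t) = -96·sin(4·t). En substituant t = pi/2: a(pi/2) = 0.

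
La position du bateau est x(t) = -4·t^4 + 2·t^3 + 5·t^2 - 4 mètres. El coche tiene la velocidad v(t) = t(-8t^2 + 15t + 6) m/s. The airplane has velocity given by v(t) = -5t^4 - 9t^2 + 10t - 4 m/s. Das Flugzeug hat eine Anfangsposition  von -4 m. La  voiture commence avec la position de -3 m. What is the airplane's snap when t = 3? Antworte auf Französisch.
En partant de la vitesse v(t) = -5·t^4 - 9·t^2 + 10·t - 4, nous prenons 3 dérivées. La dérivée de la vitesse donne l'accélération: a(t) = -20·t^3 - 18·t + 10. En dérivant l'accélération, nous obtenons le jerk: j(t) = -60·t^2 - 18. La dérivée du jerk donne le snap: s(t) = -120·t. De l'équation du snap s(t) = -120·t, nous substituons t = 3 pour obtenir s = -360.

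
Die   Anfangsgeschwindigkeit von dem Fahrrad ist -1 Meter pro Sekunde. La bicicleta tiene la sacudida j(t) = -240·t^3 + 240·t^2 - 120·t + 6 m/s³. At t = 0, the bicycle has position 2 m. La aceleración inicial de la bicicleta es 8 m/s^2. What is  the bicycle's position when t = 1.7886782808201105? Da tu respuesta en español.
Debemos encontrar la antiderivada de nuestra ecuación de la sacudida j(t) = -240·t^3 + 240·t^2 - 120·t + 6 3 veces. Tomando ∫j(t)dt y aplicando a(0) = 8, encontramos a(t) = -60·t^4 + 80·t^3 - 60·t^2 + 6·t + 8. Integrando la aceleración y usando la condición inicial v(0) = -1, obtenemos v(t) = -12·t^5 + 20·t^4 - 20·t^3 + 3·t^2 + 8·t - 1. La integral de la velocidad, con x(0) = 2, da la posición: x(t) = -2·t^6 + 4·t^5 - 5·t^4 + t^3 + 4·t^2 - t + 2. Usando x(t) = -2·t^6 + 4·t^5 - 5·t^4 + t^3 + 4·t^2 - t + 2 y sustituyendo t = 1.7886782808201105, encontramos x = -24.7102793121049.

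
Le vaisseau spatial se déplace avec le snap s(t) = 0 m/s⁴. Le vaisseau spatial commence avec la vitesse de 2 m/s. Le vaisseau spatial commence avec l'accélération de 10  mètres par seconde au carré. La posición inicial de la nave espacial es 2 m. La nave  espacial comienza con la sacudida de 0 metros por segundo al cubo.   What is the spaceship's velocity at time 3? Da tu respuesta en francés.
Nous devons trouver l'intégrale de notre équation du snap s(t) = 0 3 fois. En intégrant le snap et en utilisant la condition initiale j(0) = 0, nous obtenons j(t) = 0. La primitive du jerk est l'accélération. En utilisant a(0) = 10, nous obtenons a(t) = 10. La primitive de l'accélération, avec v(0) = 2, donne la vitesse: v(t) = 10·t + 2. En utilisant v(t) = 10·t + 2 et en substituant t = 3, nous trouvons v = 32.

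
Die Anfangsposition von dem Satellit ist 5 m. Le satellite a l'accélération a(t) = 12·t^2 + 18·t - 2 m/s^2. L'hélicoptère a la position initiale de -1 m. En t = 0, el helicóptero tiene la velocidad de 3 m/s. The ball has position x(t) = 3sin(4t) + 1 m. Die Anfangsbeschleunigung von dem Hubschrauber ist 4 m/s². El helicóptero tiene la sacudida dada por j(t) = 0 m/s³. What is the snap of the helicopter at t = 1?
Starting from jerk j(t) = 0, we take 1 derivative. The derivative of jerk gives snap: s(t) = 0. From the given snap equation s(t) = 0, we substitute t = 1 to get s = 0.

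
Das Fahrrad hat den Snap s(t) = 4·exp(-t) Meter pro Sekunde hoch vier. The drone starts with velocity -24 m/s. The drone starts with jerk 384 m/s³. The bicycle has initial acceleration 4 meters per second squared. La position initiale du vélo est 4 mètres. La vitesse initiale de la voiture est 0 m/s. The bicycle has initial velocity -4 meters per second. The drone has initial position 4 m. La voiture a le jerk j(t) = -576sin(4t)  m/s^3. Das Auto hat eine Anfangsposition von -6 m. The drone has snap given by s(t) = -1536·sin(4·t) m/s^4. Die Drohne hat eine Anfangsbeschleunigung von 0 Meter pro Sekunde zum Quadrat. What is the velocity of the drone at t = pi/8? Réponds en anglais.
We must find the integral of our snap equation s(t) = -1536·sin(4·t) 3 times. Finding the integral of s(t) and using j(0) = 384: j(t) = 384·cos(4·t). Finding the integral of j(t) and using a(0) = 0: a(t) = 96·sin(4·t). The antiderivative of acceleration, with v(0) = -24, gives velocity: v(t) = -24·cos(4·t). We have velocity v(t) = -24·cos(4·t). Substituting t = pi/8: v(pi/8) = 0.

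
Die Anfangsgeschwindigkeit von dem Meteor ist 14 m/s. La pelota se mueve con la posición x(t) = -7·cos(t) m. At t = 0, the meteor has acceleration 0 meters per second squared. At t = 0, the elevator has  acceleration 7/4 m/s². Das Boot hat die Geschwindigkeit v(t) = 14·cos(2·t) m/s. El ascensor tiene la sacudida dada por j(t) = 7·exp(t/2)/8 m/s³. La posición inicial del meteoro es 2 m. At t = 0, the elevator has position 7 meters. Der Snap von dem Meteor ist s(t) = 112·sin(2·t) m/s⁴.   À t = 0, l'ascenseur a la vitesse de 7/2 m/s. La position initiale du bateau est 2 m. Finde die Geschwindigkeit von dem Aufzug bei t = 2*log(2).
Ausgehend von dem Ruck j(t) = 7·exp(t/2)/8, nehmen wir 2 Stammfunktionen. Das Integral von dem Ruck ist die Beschleunigung. Mit a(0) = 7/4 erhalten wir a(t) = 7·exp(t/2)/4. Die Stammfunktion von der Beschleunigung ist die Geschwindigkeit. Mit v(0) = 7/2 erhalten wir v(t) = 7·exp(t/2)/2. Aus der Gleichung für die Geschwindigkeit v(t) = 7·exp(t/2)/2, setzen wir t = 2*log(2) ein und erhalten v = 7.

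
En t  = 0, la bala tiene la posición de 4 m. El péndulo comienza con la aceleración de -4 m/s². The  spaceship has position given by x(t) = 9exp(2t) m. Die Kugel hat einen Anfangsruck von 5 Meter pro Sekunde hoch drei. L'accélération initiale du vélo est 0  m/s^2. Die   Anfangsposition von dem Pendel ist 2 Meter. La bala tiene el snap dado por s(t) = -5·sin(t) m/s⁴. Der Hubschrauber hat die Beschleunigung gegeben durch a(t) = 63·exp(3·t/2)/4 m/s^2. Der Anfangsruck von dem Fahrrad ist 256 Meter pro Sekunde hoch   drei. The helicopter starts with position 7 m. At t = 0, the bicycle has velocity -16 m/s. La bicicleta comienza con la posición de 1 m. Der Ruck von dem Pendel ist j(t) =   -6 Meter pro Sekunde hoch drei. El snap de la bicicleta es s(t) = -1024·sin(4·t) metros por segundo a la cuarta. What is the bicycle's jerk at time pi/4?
Starting from snap s(t) = -1024·sin(4·t), we take 1 integral. Integrating snap and using the initial condition j(0) = 256, we get j(t) = 256·cos(4·t). From the given jerk equation j(t) = 256·cos(4·t), we substitute t = pi/4 to get j = -256.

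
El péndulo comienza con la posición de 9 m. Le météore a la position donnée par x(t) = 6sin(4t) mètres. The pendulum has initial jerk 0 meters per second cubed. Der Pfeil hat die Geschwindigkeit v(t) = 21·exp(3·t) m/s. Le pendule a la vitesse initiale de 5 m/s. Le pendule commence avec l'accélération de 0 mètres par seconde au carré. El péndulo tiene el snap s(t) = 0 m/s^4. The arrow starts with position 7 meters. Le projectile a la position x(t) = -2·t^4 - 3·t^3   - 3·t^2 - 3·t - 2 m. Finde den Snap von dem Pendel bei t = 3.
Wir haben den Snap s(t) = 0. Durch Einsetzen von t = 3: s(3) = 0.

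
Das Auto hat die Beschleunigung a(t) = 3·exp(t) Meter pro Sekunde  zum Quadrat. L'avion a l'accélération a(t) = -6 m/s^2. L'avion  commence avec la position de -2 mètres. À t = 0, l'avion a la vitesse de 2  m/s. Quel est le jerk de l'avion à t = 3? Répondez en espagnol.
Para resolver esto, necesitamos tomar 1 derivada de nuestra ecuación de la aceleración a(t) = -6. Tomando d/dt de a(t), encontramos j(t) = 0. De la ecuación de la sacudida j(t) = 0, sustituimos t = 3 para obtener j = 0.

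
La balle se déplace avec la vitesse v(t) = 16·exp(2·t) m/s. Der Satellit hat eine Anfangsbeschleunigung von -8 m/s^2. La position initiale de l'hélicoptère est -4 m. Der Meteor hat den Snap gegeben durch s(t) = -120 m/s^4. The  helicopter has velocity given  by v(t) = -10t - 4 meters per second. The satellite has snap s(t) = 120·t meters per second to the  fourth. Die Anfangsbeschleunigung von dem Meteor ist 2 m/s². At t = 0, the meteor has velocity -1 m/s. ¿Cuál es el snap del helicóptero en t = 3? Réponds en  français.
En partant de la vitesse v(t) = -10·t - 4, nous prenons 3 dérivées. En dérivant la vitesse, nous obtenons l'accélération: a(t) = -10. En prenant d/dt de a(t), nous trouvons j(t) = 0. La dérivée du jerk donne le snap: s(t) = 0. De l'équation du snap s(t) = 0, nous substituons t = 3 pour obtenir s = 0.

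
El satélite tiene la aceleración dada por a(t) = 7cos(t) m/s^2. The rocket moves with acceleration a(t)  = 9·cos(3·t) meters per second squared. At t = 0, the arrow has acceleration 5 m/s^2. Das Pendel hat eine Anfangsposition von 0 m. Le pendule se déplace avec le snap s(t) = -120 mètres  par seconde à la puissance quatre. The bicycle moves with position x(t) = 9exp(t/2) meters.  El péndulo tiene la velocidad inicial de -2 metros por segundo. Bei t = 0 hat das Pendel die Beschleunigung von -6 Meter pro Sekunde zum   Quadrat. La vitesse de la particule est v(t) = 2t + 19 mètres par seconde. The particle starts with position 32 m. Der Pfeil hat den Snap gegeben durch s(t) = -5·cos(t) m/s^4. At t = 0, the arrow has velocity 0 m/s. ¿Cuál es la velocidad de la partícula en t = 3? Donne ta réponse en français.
En utilisant v(t) = 2·t + 19 et en substituant t = 3, nous trouvons v = 25.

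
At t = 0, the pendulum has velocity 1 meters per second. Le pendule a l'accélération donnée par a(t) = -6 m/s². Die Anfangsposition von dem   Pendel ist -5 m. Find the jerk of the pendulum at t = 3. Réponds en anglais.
We must differentiate our acceleration equation a(t) = -6 1 time. Differentiating acceleration, we get jerk: j(t) = 0. From the given jerk equation j(t) = 0, we substitute t = 3 to get j = 0.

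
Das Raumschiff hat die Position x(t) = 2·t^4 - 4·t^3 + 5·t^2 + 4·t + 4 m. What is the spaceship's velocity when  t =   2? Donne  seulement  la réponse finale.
v(2) = 40.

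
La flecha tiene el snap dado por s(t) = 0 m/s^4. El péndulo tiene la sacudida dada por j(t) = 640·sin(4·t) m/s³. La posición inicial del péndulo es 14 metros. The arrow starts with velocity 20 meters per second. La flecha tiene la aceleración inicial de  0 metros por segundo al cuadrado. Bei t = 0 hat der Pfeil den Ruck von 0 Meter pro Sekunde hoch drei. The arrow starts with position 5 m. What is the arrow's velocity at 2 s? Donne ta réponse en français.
Nous devons intégrer notre équation du snap s(t) = 0 3 fois. L'intégrale du snap, avec j(0) = 0, donne le jerk: j(t) = 0. En intégrant le jerk et en utilisant la condition initiale a(0) = 0, nous obtenons a(t) = 0. L'intégrale de l'accélération est la vitesse. En utilisant v(0) = 20, nous obtenons v(t) = 20. Nous avons la vitesse v(t) = 20. En substituant t = 2: v(2) = 20.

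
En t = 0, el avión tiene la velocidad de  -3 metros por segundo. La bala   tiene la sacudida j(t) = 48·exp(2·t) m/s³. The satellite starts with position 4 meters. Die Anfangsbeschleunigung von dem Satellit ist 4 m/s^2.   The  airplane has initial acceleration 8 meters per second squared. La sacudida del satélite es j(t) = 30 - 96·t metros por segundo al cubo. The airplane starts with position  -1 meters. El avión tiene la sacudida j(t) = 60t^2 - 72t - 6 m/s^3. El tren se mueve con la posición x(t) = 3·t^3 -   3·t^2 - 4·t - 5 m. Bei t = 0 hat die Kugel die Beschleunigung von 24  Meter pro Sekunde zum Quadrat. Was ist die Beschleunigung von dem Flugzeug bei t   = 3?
Wir müssen unsere Gleichung für den Ruck j(t) = 60·t^2 - 72·t - 6 1-mal integrieren. Die Stammfunktion von dem Ruck, mit a(0) = 8, ergibt die Beschleunigung: a(t) = 20·t^3 - 36·t^2 - 6·t + 8. Wir haben die Beschleunigung a(t) = 20·t^3 - 36·t^2 - 6·t + 8. Durch Einsetzen von t = 3: a(3) = 206.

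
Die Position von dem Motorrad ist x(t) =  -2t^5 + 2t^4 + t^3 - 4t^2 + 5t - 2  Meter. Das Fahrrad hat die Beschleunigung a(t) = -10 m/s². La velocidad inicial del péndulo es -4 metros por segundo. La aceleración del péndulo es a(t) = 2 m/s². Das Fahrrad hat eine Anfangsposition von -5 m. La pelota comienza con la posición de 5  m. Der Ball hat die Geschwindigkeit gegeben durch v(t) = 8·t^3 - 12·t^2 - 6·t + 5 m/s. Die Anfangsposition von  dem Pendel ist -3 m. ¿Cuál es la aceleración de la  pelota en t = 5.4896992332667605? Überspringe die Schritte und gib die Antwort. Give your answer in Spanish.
La respuesta es 585.530362523109.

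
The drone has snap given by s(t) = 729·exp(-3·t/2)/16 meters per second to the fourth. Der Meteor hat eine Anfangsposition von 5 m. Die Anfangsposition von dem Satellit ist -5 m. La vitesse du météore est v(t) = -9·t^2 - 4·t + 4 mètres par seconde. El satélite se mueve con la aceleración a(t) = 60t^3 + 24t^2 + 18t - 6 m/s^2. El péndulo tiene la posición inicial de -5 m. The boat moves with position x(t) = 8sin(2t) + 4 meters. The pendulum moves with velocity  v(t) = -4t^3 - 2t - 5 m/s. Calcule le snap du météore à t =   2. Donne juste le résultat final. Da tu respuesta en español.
En t = 2, s = 0.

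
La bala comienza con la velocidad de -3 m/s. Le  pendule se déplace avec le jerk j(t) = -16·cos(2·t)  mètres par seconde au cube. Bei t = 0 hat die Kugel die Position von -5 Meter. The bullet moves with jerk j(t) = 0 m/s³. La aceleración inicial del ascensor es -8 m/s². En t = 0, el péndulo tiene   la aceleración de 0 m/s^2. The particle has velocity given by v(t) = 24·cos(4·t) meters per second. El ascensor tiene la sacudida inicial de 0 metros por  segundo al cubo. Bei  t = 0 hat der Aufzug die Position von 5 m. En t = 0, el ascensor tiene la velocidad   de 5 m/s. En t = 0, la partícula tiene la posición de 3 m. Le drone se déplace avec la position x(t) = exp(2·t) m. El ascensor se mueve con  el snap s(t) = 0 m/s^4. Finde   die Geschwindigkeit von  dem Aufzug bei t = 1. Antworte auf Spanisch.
Partiendo del snap s(t) = 0, tomamos 3 integrales. Tomando ∫s(t)dt y aplicando j(0) = 0, encontramos j(t) = 0. La integral de la sacudida, con a(0) = -8, da la aceleración: a(t) = -8. La integral de la aceleración, con v(0) = 5, da la velocidad: v(t) = 5 - 8·t. Usando v(t) = 5 - 8·t y sustituyendo t = 1, encontramos v = -3.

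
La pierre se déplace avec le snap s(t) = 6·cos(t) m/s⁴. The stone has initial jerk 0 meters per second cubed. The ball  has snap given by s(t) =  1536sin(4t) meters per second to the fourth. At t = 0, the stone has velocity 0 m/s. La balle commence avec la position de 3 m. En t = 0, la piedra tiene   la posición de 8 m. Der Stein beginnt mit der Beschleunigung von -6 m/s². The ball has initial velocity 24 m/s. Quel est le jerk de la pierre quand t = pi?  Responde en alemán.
Um dies zu lösen, müssen wir 1 Stammfunktion unserer Gleichung für den Snap s(t) = 6·cos(t) finden. Mit ∫s(t)dt und Anwendung von j(0) = 0, finden wir j(t) = 6·sin(t). Aus der Gleichung für den Ruck j(t) = 6·sin(t), setzen wir t = pi ein und erhalten j = 0.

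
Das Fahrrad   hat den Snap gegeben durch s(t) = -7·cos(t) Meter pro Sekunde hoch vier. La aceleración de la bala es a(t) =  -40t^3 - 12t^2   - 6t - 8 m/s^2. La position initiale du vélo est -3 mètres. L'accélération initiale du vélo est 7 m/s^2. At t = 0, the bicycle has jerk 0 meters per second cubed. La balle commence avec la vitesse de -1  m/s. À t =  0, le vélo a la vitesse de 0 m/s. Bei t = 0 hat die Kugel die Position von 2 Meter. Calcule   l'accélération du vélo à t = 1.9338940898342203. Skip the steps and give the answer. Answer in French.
À t = 1.9338940898342203, a = -2.48620207495046.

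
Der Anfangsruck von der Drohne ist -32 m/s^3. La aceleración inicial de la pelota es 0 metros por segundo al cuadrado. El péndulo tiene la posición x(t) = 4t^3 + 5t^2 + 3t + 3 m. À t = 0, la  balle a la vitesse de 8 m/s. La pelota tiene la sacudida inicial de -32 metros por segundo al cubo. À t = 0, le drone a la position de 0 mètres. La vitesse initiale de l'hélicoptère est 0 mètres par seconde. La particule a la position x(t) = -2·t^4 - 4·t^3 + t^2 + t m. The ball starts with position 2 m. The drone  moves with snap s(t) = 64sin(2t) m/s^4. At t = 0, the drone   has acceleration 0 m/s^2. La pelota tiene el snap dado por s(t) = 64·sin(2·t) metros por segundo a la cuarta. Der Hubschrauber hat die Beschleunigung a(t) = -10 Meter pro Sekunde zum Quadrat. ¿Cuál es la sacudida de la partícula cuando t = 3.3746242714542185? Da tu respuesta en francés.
Pour résoudre ceci, nous devons prendre 3 dérivées de notre équation de la position x(t) = -2·t^4 - 4·t^3 + t^2 + t. La dérivée de la position donne la vitesse: v(t) = -8·t^3 - 12·t^2 + 2·t + 1. La dérivée de la vitesse donne l'accélération: a(t) = -24·t^2 - 24·t + 2. En prenant d/dt de a(t), nous trouvons j(t) = -48·t - 24. En utilisant j(t) = -48·t - 24 et en substituant t = 3.3746242714542185, nous trouvons j = -185.981965029802.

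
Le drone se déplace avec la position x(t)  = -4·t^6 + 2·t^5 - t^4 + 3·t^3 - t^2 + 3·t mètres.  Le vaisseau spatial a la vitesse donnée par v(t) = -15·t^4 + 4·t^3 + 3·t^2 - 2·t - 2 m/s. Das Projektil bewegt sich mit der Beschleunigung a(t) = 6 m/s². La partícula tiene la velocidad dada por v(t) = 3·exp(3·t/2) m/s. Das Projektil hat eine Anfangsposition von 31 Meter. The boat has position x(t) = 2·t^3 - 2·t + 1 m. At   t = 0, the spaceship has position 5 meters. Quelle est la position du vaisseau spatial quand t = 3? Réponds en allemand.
Wir müssen unsere Gleichung für die Geschwindigkeit v(t) = -15·t^4 + 4·t^3 + 3·t^2 - 2·t - 2 1-mal integrieren. Das Integral von der Geschwindigkeit ist die Position. Mit x(0) = 5 erhalten wir x(t) = -3·t^5 + t^4 + t^3 - t^2 - 2·t + 5. Mit x(t) = -3·t^5 + t^4 + t^3 - t^2 - 2·t + 5 und Einsetzen von t = 3, finden wir x = -631.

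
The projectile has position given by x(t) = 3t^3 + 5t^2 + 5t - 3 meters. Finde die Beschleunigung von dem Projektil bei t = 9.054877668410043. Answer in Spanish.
Para resolver esto, necesitamos tomar 2 derivadas de nuestra ecuación de la posición x(t) = 3·t^3 + 5·t^2 + 5·t - 3. Derivando la posición, obtenemos la velocidad: v(t) = 9·t^2 + 10·t + 5. Tomando d/dt de v(t), encontramos a(t) = 18·t + 10. Tenemos la aceleración a(t) = 18·t + 10. Sustituyendo t = 9.054877668410043: a(9.054877668410043) = 172.987798031381.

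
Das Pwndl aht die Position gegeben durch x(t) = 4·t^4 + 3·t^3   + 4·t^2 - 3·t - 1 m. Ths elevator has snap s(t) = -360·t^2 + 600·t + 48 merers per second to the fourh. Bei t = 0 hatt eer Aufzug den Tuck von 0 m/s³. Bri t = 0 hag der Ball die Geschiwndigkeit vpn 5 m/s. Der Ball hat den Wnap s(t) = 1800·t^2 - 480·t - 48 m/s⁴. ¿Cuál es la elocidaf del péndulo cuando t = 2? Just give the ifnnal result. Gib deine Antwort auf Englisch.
v(2) = 177.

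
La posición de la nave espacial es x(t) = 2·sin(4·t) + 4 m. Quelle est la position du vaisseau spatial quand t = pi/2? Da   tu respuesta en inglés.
From the given position equation x(t) = 2·sin(4·t) + 4, we substitute t = pi/2 to get x = 4.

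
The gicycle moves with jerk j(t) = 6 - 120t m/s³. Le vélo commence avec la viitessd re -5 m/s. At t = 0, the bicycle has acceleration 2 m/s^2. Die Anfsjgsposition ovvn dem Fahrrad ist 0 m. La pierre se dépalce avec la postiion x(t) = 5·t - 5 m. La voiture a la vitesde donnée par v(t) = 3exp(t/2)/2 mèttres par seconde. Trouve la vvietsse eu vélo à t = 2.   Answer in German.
Um dies zu lösen, müssen wir 2 Integrale unserer Gleichung für den Ruck j(t) = 6 - 120·t finden. Mit ∫j(t)dt und Anwendung von a(0) = 2, finden wir a(t) = -60·t^2 + 6·t + 2. Mit ∫a(t)dt und Anwendung von v(0) = -5, finden wir v(t) = -20·t^3 + 3·t^2 + 2·t - 5. Mit v(t) = -20·t^3 + 3·t^2 + 2·t - 5 und Einsetzen von t = 2, finden wir v = -149.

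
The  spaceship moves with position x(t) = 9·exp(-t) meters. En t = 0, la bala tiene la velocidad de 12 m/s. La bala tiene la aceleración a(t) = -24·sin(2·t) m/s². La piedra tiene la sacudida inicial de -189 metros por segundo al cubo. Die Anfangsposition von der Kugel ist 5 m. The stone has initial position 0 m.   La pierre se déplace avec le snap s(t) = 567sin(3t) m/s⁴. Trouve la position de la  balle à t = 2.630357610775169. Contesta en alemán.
Ausgehend von der Beschleunigung a(t) = -24·sin(2·t), nehmen wir 2 Stammfunktionen. Mit ∫a(t)dt und Anwendung von v(0) = 12, finden wir v(t) = 12·cos(2·t). Die Stammfunktion von der Geschwindigkeit, mit x(0) = 5, ergibt die Position: x(t) = 6·sin(2·t) + 5. Aus der Gleichung für die Position x(t) = 6·sin(2·t) + 5, setzen wir t = 2.630357610775169 ein und erhalten x = -0.120389079147859.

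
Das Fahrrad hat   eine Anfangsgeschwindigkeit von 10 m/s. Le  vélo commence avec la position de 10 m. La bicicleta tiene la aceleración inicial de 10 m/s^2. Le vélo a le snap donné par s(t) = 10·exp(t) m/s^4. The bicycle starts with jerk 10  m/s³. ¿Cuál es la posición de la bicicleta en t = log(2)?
Partiendo del snap s(t) = 10·exp(t), tomamos 4 antiderivadas. Integrando el snap y usando la condición inicial j(0) = 10, obtenemos j(t) = 10·exp(t). Tomando ∫j(t)dt y aplicando a(0) = 10, encontramos a(t) = 10·exp(t). Integrando la aceleración y usando la condición inicial v(0) = 10, obtenemos v(t) = 10·exp(t). Tomando ∫v(t)dt y aplicando x(0) = 10, encontramos x(t) = 10·exp(t). Usando x(t) = 10·exp(t) y sustituyendo t = log(2), encontramos x = 20.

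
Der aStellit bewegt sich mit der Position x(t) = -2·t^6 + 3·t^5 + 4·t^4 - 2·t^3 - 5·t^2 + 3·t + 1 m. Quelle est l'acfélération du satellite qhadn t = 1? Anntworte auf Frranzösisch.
Pour résoudre ceci, nous devons prendre 2 dérivées de notre équation de la position x(t) = -2·t^6 + 3·t^5 + 4·t^4 - 2·t^3 - 5·t^2 + 3·t + 1. En dérivant la position, nous obtenons la vitesse: v(t) = -12·t^5 + 15·t^4 + 16·t^3 - 6·t^2 - 10·t + 3. En dérivant la vitesse, nous obtenons l'accélération: a(t) = -60·t^4 + 60·t^3 + 48·t^2 - 12·t - 10. De l'équation de l'accélération a(t) = -60·t^4 + 60·t^3 + 48·t^2 - 12·t - 10, nous substituons t = 1 pour obtenir a = 26.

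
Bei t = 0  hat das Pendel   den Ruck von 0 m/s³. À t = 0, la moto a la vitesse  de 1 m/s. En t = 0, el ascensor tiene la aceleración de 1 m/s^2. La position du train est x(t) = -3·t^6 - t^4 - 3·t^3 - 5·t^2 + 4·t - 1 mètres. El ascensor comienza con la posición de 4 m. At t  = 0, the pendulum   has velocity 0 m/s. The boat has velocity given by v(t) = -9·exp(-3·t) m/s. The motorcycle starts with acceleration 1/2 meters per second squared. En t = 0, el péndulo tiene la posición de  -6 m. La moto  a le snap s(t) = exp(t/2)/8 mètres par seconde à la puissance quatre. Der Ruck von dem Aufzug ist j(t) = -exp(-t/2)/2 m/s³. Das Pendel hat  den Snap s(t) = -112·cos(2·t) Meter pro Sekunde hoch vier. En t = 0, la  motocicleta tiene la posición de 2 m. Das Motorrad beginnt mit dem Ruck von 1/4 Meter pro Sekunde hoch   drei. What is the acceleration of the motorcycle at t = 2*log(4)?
Starting from snap s(t) = exp(t/2)/8, we take 2 antiderivatives. The integral of snap, with j(0) = 1/4, gives jerk: j(t) = exp(t/2)/4. The integral of jerk is acceleration. Using a(0) = 1/2, we get a(t) = exp(t/2)/2. From the given acceleration equation a(t) = exp(t/2)/2, we substitute t = 2*log(4) to get a = 2.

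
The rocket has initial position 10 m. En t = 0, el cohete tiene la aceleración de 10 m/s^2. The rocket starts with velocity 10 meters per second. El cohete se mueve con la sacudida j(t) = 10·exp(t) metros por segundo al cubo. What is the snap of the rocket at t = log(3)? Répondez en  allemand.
Ausgehend von dem Ruck j(t) = 10·exp(t), nehmen wir 1 Ableitung. Mit d/dt von j(t) finden wir s(t) = 10·exp(t). Aus der Gleichung für den Snap s(t) = 10·exp(t), setzen wir t = log(3) ein und erhalten s = 30.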